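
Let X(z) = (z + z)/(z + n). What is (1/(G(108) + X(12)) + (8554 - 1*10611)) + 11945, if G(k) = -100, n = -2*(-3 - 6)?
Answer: 4904443/496 ≈ 9888.0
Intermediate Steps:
n = 18 (n = -2*(-9) = 18)
X(z) = 2*z/(18 + z) (X(z) = (z + z)/(z + 18) = (2*z)/(18 + z) = 2*z/(18 + z))
(1/(G(108) + X(12)) + (8554 - 1*10611)) + 11945 = (1/(-100 + 2*12/(18 + 12)) + (8554 - 1*10611)) + 11945 = (1/(-100 + 2*12/30) + (8554 - 10611)) + 11945 = (1/(-100 + 2*12*(1/30)) - 2057) + 11945 = (1/(-100 + 4/5) - 2057) + 11945 = (1/(-496/5) - 2057) + 11945 = (-5/496 - 2057) + 11945 = -1020277/496 + 11945 = 4904443/496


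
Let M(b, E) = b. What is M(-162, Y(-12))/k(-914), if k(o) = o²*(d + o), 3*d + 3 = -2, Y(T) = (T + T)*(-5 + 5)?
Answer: 243/1147416406 ≈ 2.1178e-7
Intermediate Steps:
Y(T) = 0 (Y(T) = (2*T)*0 = 0)
d = -5/3 (d = -1 + (⅓)*(-2) = -1 - ⅔ = -5/3 ≈ -1.6667)
k(o) = o²*(-5/3 + o)
M(-162, Y(-12))/k(-914) = -162*1/(835396*(-5/3 - 914)) = -162/(835396*(-2747/3)) = -162/(-2294832812/3) = -162*(-3/2294832812) = 243/1147416406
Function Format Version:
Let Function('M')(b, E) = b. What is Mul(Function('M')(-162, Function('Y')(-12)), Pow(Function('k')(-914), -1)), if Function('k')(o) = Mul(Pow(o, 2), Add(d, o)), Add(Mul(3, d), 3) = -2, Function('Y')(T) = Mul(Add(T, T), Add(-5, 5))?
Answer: Rational(243, 1147416406) ≈ 2.1178e-7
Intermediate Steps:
Function('Y')(T) = 0 (Function('Y')(T) = Mul(Mul(2, T), 0) = 0)
d = Rational(-5, 3) (d = Add(-1, Mul(Rational(1, 3), -2)) = Add(-1, Rational(-2, 3)) = Rational(-5, 3) ≈ -1.6667)
Function('k')(o) = Mul(Pow(o, 2), Add(Rational(-5, 3), o))
Mul(Function('M')(-162, Function('Y')(-12)), Pow(Function('k')(-914), -1)) = Mul(-162, Pow(Mul(Pow(-914, 2), Add(Rational(-5, 3), -914)), -1)) = Mul(-162, Pow(Mul(835396, Rational(-2747, 3)), -1)) = Mul(-162, Pow(Rational(-2294832812, 3), -1)) = Mul(-162, Rational(-3, 2294832812)) = Rational(243, 1147416406)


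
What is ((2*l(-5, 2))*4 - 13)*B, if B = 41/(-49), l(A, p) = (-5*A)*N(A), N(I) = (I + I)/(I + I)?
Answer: -7667/49 ≈ -156.47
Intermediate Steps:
N(I) = 1 (N(I) = (2*I)/((2*I)) = (2*I)*(1/(2*I)) = 1)
l(A, p) = -5*A (l(A, p) = -5*A*1 = -5*A)
B = -41/49 (B = 41*(-1/49) = -41/49 ≈ -0.83673)
((2*l(-5, 2))*4 - 13)*B = ((2*(-5*(-5)))*4 - 13)*(-41/49) = ((2*25)*4 - 13)*(-41/49) = (50*4 - 13)*(-41/49) = (200 - 13)*(-41/49) = 187*(-41/49) = -7667/49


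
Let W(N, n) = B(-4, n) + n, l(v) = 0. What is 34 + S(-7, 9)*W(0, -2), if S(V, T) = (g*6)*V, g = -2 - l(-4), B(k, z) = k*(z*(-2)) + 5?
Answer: -1058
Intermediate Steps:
B(k, z) = 5 - 2*k*z (B(k, z) = k*(-2*z) + 5 = -2*k*z + 5 = 5 - 2*k*z)
g = -2 (g = -2 - 1*0 = -2 + 0 = -2)
W(N, n) = 5 + 9*n (W(N, n) = (5 - 2*(-4)*n) + n = (5 + 8*n) + n = 5 + 9*n)
S(V, T) = -12*V (S(V, T) = (-2*6)*V = -12*V)
34 + S(-7, 9)*W(0, -2) = 34 + (-12*(-7))*(5 + 9*(-2)) = 34 + 84*(5 - 18) = 34 + 84*(-13) = 34 - 1092 = -1058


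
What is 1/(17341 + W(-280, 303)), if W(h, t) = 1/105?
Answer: 105/1820806 ≈ 5.7667e-5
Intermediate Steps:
W(h, t) = 1/105
1/(17341 + W(-280, 303)) = 1/(17341 + 1/105) = 1/(1820806/105) = 105/1820806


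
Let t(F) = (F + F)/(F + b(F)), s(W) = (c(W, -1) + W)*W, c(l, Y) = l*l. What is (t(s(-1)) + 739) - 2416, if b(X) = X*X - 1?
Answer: -1677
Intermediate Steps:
c(l, Y) = l**2
b(X) = -1 + X**2 (b(X) = X**2 - 1 = -1 + X**2)
s(W) = W*(W + W**2) (s(W) = (W**2 + W)*W = (W + W**2)*W = W*(W + W**2))
t(F) = 2*F/(-1 + F + F**2) (t(F) = (F + F)/(F + (-1 + F**2)) = (2*F)/(-1 + F + F**2) = 2*F/(-1 + F + F**2))
(t(s(-1)) + 739) - 2416 = (2*((-1)**2*(1 - 1))/(-1 + (-1)**2*(1 - 1) + ((-1)**2*(1 - 1))**2) + 739) - 2416 = (2*(1*0)/(-1 + 1*0 + (1*0)**2) + 739) - 2416 = (2*0/(-1 + 0 + 0**2) + 739) - 2416 = (2*0/(-1 + 0 + 0) + 739) - 2416 = (2*0/(-1) + 739) - 2416 = (2*0*(-1) + 739) - 2416 = (0 + 739) - 2416 = 739 - 2416 = -1677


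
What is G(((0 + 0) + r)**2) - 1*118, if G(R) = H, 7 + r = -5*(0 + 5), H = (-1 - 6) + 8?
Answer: -117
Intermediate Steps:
H = 1 (H = -7 + 8 = 1)
r = -32 (r = -7 - 5*(0 + 5) = -7 - 5*5 = -7 - 25 = -32)
G(R) = 1
G(((0 + 0) + r)**2) - 1*118 = 1 - 1*118 = 1 - 118 = -117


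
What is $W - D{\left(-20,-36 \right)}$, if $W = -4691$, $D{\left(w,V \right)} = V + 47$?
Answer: $-4702$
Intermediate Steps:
$D{\left(w,V \right)} = 47 + V$
$W - D{\left(-20,-36 \right)} = -4691 - \left(47 - 36\right) = -4691 - 11 = -4702$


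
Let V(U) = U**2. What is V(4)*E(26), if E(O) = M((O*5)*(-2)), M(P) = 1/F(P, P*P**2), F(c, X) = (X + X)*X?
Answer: 1/38614472000000 ≈ 2.5897e-14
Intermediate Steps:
F(c, X) = 2*X**2 (F(c, X) = (2*X)*X = 2*X**2)
M(P) = 1/(2*P**6) (M(P) = 1/(2*(P*P**2)**2) = 1/(2*(P**3)**2) = 1/(2*P**6))
E(O) = 1/(2000000*O**6) (E(O) = 1/(2*((O*5)*(-2))**6) = 1/(2*((5*O)*(-2))**6) = 1/(2*(-10*O)**6) = (1/(1000000*O**6))/2 = 1/(2000000*O**6))
V(4)*E(26) = 4**2*((1/2000000)/26**6) = 16*((1/2000000)*(1/308915776)) = 16*(1/617831552000000) = 1/38614472000000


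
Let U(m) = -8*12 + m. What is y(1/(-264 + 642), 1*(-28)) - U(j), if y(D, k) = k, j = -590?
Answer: 658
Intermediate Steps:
U(m) = -96 + m
y(1/(-264 + 642), 1*(-28)) - U(j) = 1*(-28) - (-96 - 590) = -28 - 1*(-686) = -28 + 686 = 658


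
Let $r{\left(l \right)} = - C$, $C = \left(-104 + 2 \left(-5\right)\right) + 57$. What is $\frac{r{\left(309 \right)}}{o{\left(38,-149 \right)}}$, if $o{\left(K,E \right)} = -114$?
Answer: $- \frac{1}{2} \approx -0.5$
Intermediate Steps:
$C = -57$ ($C = \left(-104 - 10\right) + 57 = -114 + 57 = -57$)
$r{\left(l \right)} = 57$ ($r{\left(l \right)} = \left(-1\right) \left(-57\right) = 57$)
$\frac{r{\left(309 \right)}}{o{\left(38,-149 \right)}} = \frac{57}{-114} = 57 \left(- \frac{1}{114}\right) = - \frac{1}{2}$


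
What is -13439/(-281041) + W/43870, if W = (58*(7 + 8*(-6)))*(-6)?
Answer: 56090999/150356935 ≈ 0.37305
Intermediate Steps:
W = 14268 (W = (58*(7 - 48))*(-6) = (58*(-41))*(-6) = -2378*(-6) = 14268)
-13439/(-281041) + W/43870 = -13439/(-281041) + 14268/43870 = -13439*(-1/281041) + 14268*(1/43870) = 13439/281041 + 174/535 = 56090999/150356935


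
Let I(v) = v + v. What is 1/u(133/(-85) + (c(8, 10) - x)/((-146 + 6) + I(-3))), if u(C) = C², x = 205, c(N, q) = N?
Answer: 154008100/7144929 ≈ 21.555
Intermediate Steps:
I(v) = 2*v
1/u(133/(-85) + (c(8, 10) - x)/((-146 + 6) + I(-3))) = 1/((133/(-85) + (8 - 1*205)/((-146 + 6) + 2*(-3)))²) = 1/((133*(-1/85) + (8 - 205)/(-140 - 6))²) = 1/((-133/85 - 197/(-146))²) = 1/((-133/85 - 197*(-1/146))²) = 1/((-133/85 + 197/146)²) = 1/((-2673/12410)²) = 1/(7144929/154008100) = 154008100/7144929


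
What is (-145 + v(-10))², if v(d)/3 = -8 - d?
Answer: 19321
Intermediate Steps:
v(d) = -24 - 3*d (v(d) = 3*(-8 - d) = -24 - 3*d)
(-145 + v(-10))² = (-145 + (-24 - 3*(-10)))² = (-145 + (-24 + 30))² = (-145 + 6)² = (-139)² = 19321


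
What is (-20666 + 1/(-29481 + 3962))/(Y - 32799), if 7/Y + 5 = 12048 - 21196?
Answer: 4827069370215/7661039952826 ≈ 0.63008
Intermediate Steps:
Y = -7/9153 (Y = 7/(-5 + (12048 - 21196)) = 7/(-5 - 9148) = 7/(-9153) = 7*(-1/9153) = -7/9153 ≈ -0.00076478)
(-20666 + 1/(-29481 + 3962))/(Y - 32799) = (-20666 + 1/(-29481 + 3962))/(-7/9153 - 32799) = (-20666 + 1/(-25519))/(-300209254/9153) = (-20666 - 1/25519)*(-9153/300209254) = -527375655/25519*(-9153/300209254) = 4827069370215/7661039952826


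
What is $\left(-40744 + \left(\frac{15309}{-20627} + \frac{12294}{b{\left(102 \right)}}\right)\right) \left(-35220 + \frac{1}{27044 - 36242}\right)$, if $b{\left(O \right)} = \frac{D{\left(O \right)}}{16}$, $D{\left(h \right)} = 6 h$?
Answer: $\frac{4591978433452205381}{3225361482} \approx 1.4237 \cdot 10^{9}$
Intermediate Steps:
$b{\left(O \right)} = \frac{3 O}{8}$ ($b{\left(O \right)} = \frac{6 O}{16} = 6 O \frac{1}{16} = \frac{3 O}{8}$)
$\left(-40744 + \left(\frac{15309}{-20627} + \frac{12294}{b{\left(102 \right)}}\right)\right) \left(-35220 + \frac{1}{27044 - 36242}\right) = \left(-40744 + \left(\frac{15309}{-20627} + \frac{12294}{\frac{3}{8} \cdot 102}\right)\right) \left(-35220 + \frac{1}{27044 - 36242}\right) = \left(-40744 + \left(15309 \left(- \frac{1}{20627}\right) + \frac{12294}{\frac{153}{4}}\right)\right) \left(-35220 + \frac{1}{-9198}\right) = \left(-40744 + \left(- \frac{15309}{20627} + 12294 \cdot \frac{4}{153}\right)\right) \left(-35220 - \frac{1}{9198}\right) = \left(-40744 + \left(- \frac{15309}{20627} + \frac{5464}{17}\right)\right) \left(- \frac{323953561}{9198}\right) = \left(-40744 + \frac{112445675}{350659}\right) \left(- \frac{323953561}{9198}\right) = \left(- \frac{14174804621}{350659}\right) \left(- \frac{323953561}{9198}\right) = \frac{4591978433452205381}{3225361482}$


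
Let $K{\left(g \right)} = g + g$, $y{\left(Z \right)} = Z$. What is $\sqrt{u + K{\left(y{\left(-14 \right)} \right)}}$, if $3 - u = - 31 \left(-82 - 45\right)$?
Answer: $i \sqrt{3962} \approx 62.944 i$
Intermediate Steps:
$K{\left(g \right)} = 2 g$
$u = -3934$ ($u = 3 - - 31 \left(-82 - 45\right) = 3 - \left(-31\right) \left(-127\right) = 3 - 3937 = -3934$)
$\sqrt{u + K{\left(y{\left(-14 \right)} \right)}} = \sqrt{-3934 + 2 \left(-14\right)} = \sqrt{-3934 - 28} = \sqrt{-3962} = i \sqrt{3962}$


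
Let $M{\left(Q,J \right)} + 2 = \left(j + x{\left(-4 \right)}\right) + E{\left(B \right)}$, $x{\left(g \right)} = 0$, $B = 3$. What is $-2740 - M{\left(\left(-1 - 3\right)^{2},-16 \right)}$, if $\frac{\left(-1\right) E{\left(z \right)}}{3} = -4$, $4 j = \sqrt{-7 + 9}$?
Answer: $-2750 - \frac{\sqrt{2}}{4} \approx -2750.4$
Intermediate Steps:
$j = \frac{\sqrt{2}}{4}$ ($j = \frac{\sqrt{-7 + 9}}{4} = \frac{\sqrt{2}}{4} \approx 0.35355$)
$E{\left(z \right)} = 12$ ($E{\left(z \right)} = \left(-3\right) \left(-4\right) = 12$)
$M{\left(Q,J \right)} = 10 + \frac{\sqrt{2}}{4}$ ($M{\left(Q,J \right)} = -2 + \left(\left(\frac{\sqrt{2}}{4} + 0\right) + 12\right) = -2 + \left(\frac{\sqrt{2}}{4} + 12\right) = -2 + \left(12 + \frac{\sqrt{2}}{4}\right) = 10 + \frac{\sqrt{2}}{4}$)
$-2740 - M{\left(\left(-1 - 3\right)^{2},-16 \right)} = -2740 - \left(10 + \frac{\sqrt{2}}{4}\right) = -2750 - \frac{\sqrt{2}}{4}$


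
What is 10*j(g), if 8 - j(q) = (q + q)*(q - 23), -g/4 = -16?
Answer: -52400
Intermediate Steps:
g = 64 (g = -4*(-16) = 64)
j(q) = 8 - 2*q*(-23 + q) (j(q) = 8 - (q + q)*(q - 23) = 8 - 2*q*(-23 + q))
10*j(g) = 10*(8 - 2*64² + 46*64) = 10*(8 - 2*4096 + 2944) = 10*(8 - 8192 + 2944) = 10*(-5240) = -52400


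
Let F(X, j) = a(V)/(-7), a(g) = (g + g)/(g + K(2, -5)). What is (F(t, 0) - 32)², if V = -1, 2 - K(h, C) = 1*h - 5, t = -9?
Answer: 199809/196 ≈ 1019.4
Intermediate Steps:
K(h, C) = 7 - h (K(h, C) = 2 - (1*h - 5) = 2 - (h - 5) = 2 - (-5 + h) = 2 + (5 - h) = 7 - h)
a(g) = 2*g/(5 + g) (a(g) = (g + g)/(g + (7 - 1*2)) = (2*g)/(g + (7 - 2)) = (2*g)/(g + 5) = (2*g)/(5 + g) = 2*g/(5 + g))
F(X, j) = 1/14 (F(X, j) = (2*(-1)/(5 - 1))/(-7) = (2*(-1)/4)*(-⅐) = (2*(-1)*(¼))*(-⅐) = -½*(-⅐) = 1/14)
(F(t, 0) - 32)² = (1/14 - 32)² = (-447/14)² = 199809/196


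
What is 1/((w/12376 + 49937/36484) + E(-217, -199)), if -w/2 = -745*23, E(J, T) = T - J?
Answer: 4031482/89248167 ≈ 0.045172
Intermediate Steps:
w = 34270 (w = -(-1490)*23 = -2*(-17135) = 34270)
1/((w/12376 + 49937/36484) + E(-217, -199)) = 1/((34270/12376 + 49937/36484) + (-199 - 1*(-217))) = 1/((34270*(1/12376) + 49937*(1/36484)) + (-199 + 217)) = 1/((17135/6188 + 49937/36484) + 18) = 1/(16681491/4031482 + 18) = 1/(89248167/4031482) = 4031482/89248167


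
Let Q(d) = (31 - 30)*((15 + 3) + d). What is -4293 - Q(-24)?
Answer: -4287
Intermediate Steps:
Q(d) = 18 + d (Q(d) = 1*(18 + d) = 18 + d)
-4293 - Q(-24) = -4293 - (18 - 24) = -4293 - 1*(-6) = -4293 + 6 = -4287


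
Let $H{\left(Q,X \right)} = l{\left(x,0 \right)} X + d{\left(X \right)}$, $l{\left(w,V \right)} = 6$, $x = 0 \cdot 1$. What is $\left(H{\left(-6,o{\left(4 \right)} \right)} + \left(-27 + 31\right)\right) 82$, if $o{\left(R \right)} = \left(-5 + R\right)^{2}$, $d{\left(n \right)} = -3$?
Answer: $574$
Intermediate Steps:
$x = 0$
$H{\left(Q,X \right)} = -3 + 6 X$ ($H{\left(Q,X \right)} = 6 X - 3 = -3 + 6 X$)
$\left(H{\left(-6,o{\left(4 \right)} \right)} + \left(-27 + 31\right)\right) 82 = \left(\left(-3 + 6 \left(-5 + 4\right)^{2}\right) + \left(-27 + 31\right)\right) 82 = \left(\left(-3 + 6 \left(-1\right)^{2}\right) + 4\right) 82 = \left(\left(-3 + 6 \cdot 1\right) + 4\right) 82 = \left(\left(-3 + 6\right) + 4\right) 82 = \left(3 + 4\right) 82 = 7 \cdot 82 = 574$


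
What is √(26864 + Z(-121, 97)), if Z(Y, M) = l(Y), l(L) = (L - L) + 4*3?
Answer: 2*√6719 ≈ 163.94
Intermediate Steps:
l(L) = 12 (l(L) = 0 + 12 = 12)
Z(Y, M) = 12
√(26864 + Z(-121, 97)) = √(26864 + 12) = √26876 = 2*√6719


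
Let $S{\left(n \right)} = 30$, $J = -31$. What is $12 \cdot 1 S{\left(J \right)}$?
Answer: $360$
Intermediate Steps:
$12 \cdot 1 S{\left(J \right)} = 12 \cdot 1 \cdot 30 = 12 \cdot 30 = 360$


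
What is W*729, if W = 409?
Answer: 298161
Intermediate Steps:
W*729 = 409*729 = 298161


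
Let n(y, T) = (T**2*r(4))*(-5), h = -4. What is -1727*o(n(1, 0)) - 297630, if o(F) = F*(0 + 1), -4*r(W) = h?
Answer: -297630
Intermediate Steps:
r(W) = 1 (r(W) = -1/4*(-4) = 1)
n(y, T) = -5*T**2 (n(y, T) = (T**2*1)*(-5) = T**2*(-5) = -5*T**2)
o(F) = F (o(F) = F*1 = F)
-1727*o(n(1, 0)) - 297630 = -(-8635)*0**2 - 297630 = -(-8635)*0 - 297630 = -1727*0 - 297630 = 0 - 297630 = -297630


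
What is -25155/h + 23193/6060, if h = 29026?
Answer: 86793453/29316260 ≈ 2.9606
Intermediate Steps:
-25155/h + 23193/6060 = -25155/29026 + 23193/6060 = -25155*1/29026 + 23193*(1/6060) = -25155/29026 + 7731/2020 = 86793453/29316260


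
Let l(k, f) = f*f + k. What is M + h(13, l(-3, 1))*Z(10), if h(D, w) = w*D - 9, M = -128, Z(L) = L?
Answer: -478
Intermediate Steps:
l(k, f) = k + f**2 (l(k, f) = f**2 + k = k + f**2)
h(D, w) = -9 + D*w (h(D, w) = D*w - 9 = -9 + D*w)
M + h(13, l(-3, 1))*Z(10) = -128 + (-9 + 13*(-3 + 1**2))*10 = -128 + (-9 + 13*(-3 + 1))*10 = -128 + (-9 + 13*(-2))*10 = -128 + (-9 - 26)*10 = -128 - 35*10 = -128 - 350 = -478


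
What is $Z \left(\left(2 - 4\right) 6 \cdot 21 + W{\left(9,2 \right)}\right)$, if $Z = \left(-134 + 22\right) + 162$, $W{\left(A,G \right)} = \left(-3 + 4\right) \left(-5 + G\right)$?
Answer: $-12750$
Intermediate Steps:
$W{\left(A,G \right)} = -5 + G$ ($W{\left(A,G \right)} = 1 \left(-5 + G\right) = -5 + G$)
$Z = 50$ ($Z = -112 + 162 = 50$)
$Z \left(\left(2 - 4\right) 6 \cdot 21 + W{\left(9,2 \right)}\right) = 50 \left(\left(2 - 4\right) 6 \cdot 21 + \left(-5 + 2\right)\right) = 50 \left(\left(-2\right) 6 \cdot 21 - 3\right) = 50 \left(\left(-12\right) 21 - 3\right) = 50 \left(-252 - 3\right) = 50 \left(-255\right) = -12750$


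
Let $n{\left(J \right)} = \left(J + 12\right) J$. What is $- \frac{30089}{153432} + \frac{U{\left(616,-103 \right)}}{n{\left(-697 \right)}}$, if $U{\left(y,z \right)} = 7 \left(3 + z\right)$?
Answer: $- \frac{2894649001}{14651068248} \approx -0.19757$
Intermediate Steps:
$U{\left(y,z \right)} = 21 + 7 z$
$n{\left(J \right)} = J \left(12 + J\right)$ ($n{\left(J \right)} = \left(12 + J\right) J = J \left(12 + J\right)$)
$- \frac{30089}{153432} + \frac{U{\left(616,-103 \right)}}{n{\left(-697 \right)}} = - \frac{30089}{153432} + \frac{21 + 7 \left(-103\right)}{\left(-697\right) \left(12 - 697\right)} = \left(-30089\right) \frac{1}{153432} + \frac{21 - 721}{\left(-697\right) \left(-685\right)} = - \frac{30089}{153432} - \frac{700}{477445} = - \frac{30089}{153432} - \frac{140}{95489} = - \frac{2894649001}{14651068248}$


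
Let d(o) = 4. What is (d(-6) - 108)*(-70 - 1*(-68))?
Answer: 208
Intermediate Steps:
(d(-6) - 108)*(-70 - 1*(-68)) = (4 - 108)*(-70 - 1*(-68)) = -104*(-70 + 68) = -104*(-2) = 208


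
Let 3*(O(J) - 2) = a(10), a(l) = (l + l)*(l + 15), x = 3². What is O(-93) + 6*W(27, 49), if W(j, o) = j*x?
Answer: 4880/3 ≈ 1626.7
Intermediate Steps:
x = 9
a(l) = 2*l*(15 + l) (a(l) = (2*l)*(15 + l) = 2*l*(15 + l))
O(J) = 506/3 (O(J) = 2 + (2*10*(15 + 10))/3 = 2 + (2*10*25)/3 = 2 + (⅓)*500 = 2 + 500/3 = 506/3)
W(j, o) = 9*j (W(j, o) = j*9 = 9*j)
O(-93) + 6*W(27, 49) = 506/3 + 6*(9*27) = 506/3 + 6*243 = 506/3 + 1458 = 4880/3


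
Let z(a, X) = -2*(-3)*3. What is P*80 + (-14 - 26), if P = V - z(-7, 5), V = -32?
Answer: -4040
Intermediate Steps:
z(a, X) = 18 (z(a, X) = 6*3 = 18)
P = -50 (P = -32 - 1*18 = -32 - 18 = -50)
P*80 + (-14 - 26) = -50*80 + (-14 - 26) = -4000 - 40 = -4040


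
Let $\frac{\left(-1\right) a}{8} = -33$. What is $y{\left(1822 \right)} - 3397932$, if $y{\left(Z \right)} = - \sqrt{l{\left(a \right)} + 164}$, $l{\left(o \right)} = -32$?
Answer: $-3397932 - 2 \sqrt{33} \approx -3.3979 \cdot 10^{6}$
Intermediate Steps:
$a = 264$ ($a = \left(-8\right) \left(-33\right) = 264$)
$y{\left(Z \right)} = - 2 \sqrt{33}$ ($y{\left(Z \right)} = - \sqrt{-32 + 164} = - \sqrt{132} = - 2 \sqrt{33}$)
$y{\left(1822 \right)} - 3397932 = - 2 \sqrt{33} - 3397932 = -3397932 - 2 \sqrt{33}$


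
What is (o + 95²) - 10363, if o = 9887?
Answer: 8549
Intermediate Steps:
(o + 95²) - 10363 = (9887 + 95²) - 10363 = (9887 + 9025) - 10363 = 18912 - 10363 = 8549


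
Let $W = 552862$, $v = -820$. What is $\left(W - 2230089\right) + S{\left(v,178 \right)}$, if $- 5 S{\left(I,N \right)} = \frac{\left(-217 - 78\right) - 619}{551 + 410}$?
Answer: $- \frac{8059074821}{4805} \approx -1.6772 \cdot 10^{6}$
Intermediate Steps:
$S{\left(I,N \right)} = \frac{914}{4805}$ ($S{\left(I,N \right)} = - \frac{\left(\left(-217 - 78\right) - 619\right) \frac{1}{551 + 410}}{5} = - \frac{\left(\left(-217 - 78\right) - 619\right) \frac{1}{961}}{5} = - \frac{\left(-295 - 619\right) \frac{1}{961}}{5} = - \frac{\left(-914\right) \frac{1}{961}}{5} = \left(- \frac{1}{5}\right) \left(- \frac{914}{961}\right) = \frac{914}{4805}$)
$\left(W - 2230089\right) + S{\left(v,178 \right)} = \left(552862 - 2230089\right) + \frac{914}{4805} = -1677227 + \frac{914}{4805} = - \frac{8059074821}{4805}$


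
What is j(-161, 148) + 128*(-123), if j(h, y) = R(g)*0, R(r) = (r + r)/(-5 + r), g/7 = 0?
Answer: -15744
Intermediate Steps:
g = 0 (g = 7*0 = 0)
R(r) = 2*r/(-5 + r) (R(r) = (2*r)/(-5 + r) = 2*r/(-5 + r))
j(h, y) = 0 (j(h, y) = (2*0/(-5 + 0))*0 = (2*0/(-5))*0 = (2*0*(-⅕))*0 = 0*0 = 0)
j(-161, 148) + 128*(-123) = 0 + 128*(-123) = 0 - 15744 = -15744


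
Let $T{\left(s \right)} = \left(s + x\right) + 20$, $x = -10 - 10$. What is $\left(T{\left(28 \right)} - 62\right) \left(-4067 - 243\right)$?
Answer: $146540$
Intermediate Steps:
$x = -20$
$T{\left(s \right)} = s$ ($T{\left(s \right)} = \left(s - 20\right) + 20 = \left(-20 + s\right) + 20 = s$)
$\left(T{\left(28 \right)} - 62\right) \left(-4067 - 243\right) = \left(28 - 62\right) \left(-4067 - 243\right) = \left(-34\right) \left(-4310\right) = 146540$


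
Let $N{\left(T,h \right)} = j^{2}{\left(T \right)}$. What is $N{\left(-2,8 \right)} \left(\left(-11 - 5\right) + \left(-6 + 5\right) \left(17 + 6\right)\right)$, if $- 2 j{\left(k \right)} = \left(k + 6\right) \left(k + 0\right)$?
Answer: $-624$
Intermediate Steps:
$j{\left(k \right)} = - \frac{k \left(6 + k\right)}{2}$ ($j{\left(k \right)} = - \frac{\left(k + 6\right) \left(k + 0\right)}{2} = - \frac{\left(6 + k\right) k}{2} = - \frac{k \left(6 + k\right)}{2}$)
$N{\left(T,h \right)} = \frac{T^{2} \left(6 + T\right)^{2}}{4}$ ($N{\left(T,h \right)} = \left(- \frac{T \left(6 + T\right)}{2}\right)^{2} = \frac{T^{2} \left(6 + T\right)^{2}}{4}$)
$N{\left(-2,8 \right)} \left(\left(-11 - 5\right) + \left(-6 + 5\right) \left(17 + 6\right)\right) = \frac{\left(-2\right)^{2} \left(6 - 2\right)^{2}}{4} \left(\left(-11 - 5\right) + \left(-6 + 5\right) \left(17 + 6\right)\right) = \frac{1}{4} \cdot 4 \cdot 4^{2} \left(-16 - 23\right) = \frac{1}{4} \cdot 4 \cdot 16 \left(-16 - 23\right) = 16 \left(-39\right) = -624$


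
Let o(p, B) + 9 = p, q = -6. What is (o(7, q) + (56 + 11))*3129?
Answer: 203385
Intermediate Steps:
o(p, B) = -9 + p
(o(7, q) + (56 + 11))*3129 = ((-9 + 7) + (56 + 11))*3129 = (-2 + 67)*3129 = 65*3129 = 203385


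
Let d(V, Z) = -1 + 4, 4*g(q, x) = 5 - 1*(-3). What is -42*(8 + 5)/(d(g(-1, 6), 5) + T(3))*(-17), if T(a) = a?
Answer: 1547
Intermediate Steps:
g(q, x) = 2 (g(q, x) = (5 - 1*(-3))/4 = (5 + 3)/4 = (1/4)*8 = 2)
d(V, Z) = 3
-42*(8 + 5)/(d(g(-1, 6), 5) + T(3))*(-17) = -42*(8 + 5)/(3 + 3)*(-17) = -546/6*(-17) = -42*13/6*(-17) = -91*(-17) = 1547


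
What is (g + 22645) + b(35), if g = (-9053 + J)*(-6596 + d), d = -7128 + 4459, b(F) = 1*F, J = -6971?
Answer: 148485040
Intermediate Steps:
b(F) = F
d = -2669
g = 148462360 (g = (-9053 - 6971)*(-6596 - 2669) = -16024*(-9265) = 148462360)
(g + 22645) + b(35) = (148462360 + 22645) + 35 = 148485005 + 35 = 148485040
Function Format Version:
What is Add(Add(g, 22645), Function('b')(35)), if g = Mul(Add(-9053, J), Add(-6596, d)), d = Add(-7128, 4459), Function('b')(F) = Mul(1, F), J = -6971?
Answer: 148485040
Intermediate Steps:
Function('b')(F) = F
d = -2669
g = 148462360 (g = Mul(Add(-9053, -6971), Add(-6596, -2669)) = Mul(-16024, -9265) = 148462360)
Add(Add(g, 22645), Function('b')(35)) = Add(Add(148462360, 22645), 35) = Add(148485005, 35) = 148485040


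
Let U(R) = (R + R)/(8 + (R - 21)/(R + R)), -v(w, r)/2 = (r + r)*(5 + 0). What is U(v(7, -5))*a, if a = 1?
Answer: 40000/1679 ≈ 23.824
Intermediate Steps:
v(w, r) = -20*r (v(w, r) = -2*(r + r)*(5 + 0) = -2*2*r*5 = -20*r)
U(R) = 2*R/(8 + (-21 + R)/(2*R)) (U(R) = (2*R)/(8 + (-21 + R)/((2*R))) = (2*R)/(8 + (-21 + R)*(1/(2*R))) = (2*R)/(8 + (-21 + R)/(2*R)) = 2*R/(8 + (-21 + R)/(2*R)))
U(v(7, -5))*a = (4*(-20*(-5))**2/(-21 + 17*(-20*(-5))))*1 = (4*100**2/(-21 + 17*100))*1 = (4*10000/(-21 + 1700))*1 = (4*10000/1679)*1 = (4*10000*(1/1679))*1 = (40000/1679)*1 = 40000/1679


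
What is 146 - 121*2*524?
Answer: -126662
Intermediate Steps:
146 - 121*2*524 = 146 - 242*524 = 146 - 126808 = -126662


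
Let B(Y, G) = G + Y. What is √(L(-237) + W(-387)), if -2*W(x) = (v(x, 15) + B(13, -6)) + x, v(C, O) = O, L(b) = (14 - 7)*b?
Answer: I*√5906/2 ≈ 38.425*I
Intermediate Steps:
L(b) = 7*b
W(x) = -11 - x/2 (W(x) = -((15 + (-6 + 13)) + x)/2 = -((15 + 7) + x)/2 = -(22 + x)/2 = -11 - x/2)
√(L(-237) + W(-387)) = √(7*(-237) + (-11 - ½*(-387))) = √(-1659 + (-11 + 387/2)) = √(-1659 + 365/2) = √(-2953/2) = I*√5906/2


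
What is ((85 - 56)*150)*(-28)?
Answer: -121800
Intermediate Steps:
((85 - 56)*150)*(-28) = (29*150)*(-28) = 4350*(-28) = -121800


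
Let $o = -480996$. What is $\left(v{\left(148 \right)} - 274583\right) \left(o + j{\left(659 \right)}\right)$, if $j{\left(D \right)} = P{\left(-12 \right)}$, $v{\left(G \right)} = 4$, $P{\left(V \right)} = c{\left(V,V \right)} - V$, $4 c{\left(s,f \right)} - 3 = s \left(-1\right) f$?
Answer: $\frac{528311138583}{4} \approx 1.3208 \cdot 10^{11}$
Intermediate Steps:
$c{\left(s,f \right)} = \frac{3}{4} - \frac{f s}{4}$ ($c{\left(s,f \right)} = \frac{3}{4} + \frac{s \left(-1\right) f}{4} = \frac{3}{4} + \frac{- s f}{4} = \frac{3}{4} + \frac{\left(-1\right) f s}{4} = \frac{3}{4} - \frac{f s}{4}$)
$P{\left(V \right)} = \frac{3}{4} - V - \frac{V^{2}}{4}$ ($P{\left(V \right)} = \left(\frac{3}{4} - \frac{V V}{4}\right) - V = \left(\frac{3}{4} - \frac{V^{2}}{4}\right) - V = \frac{3}{4} - V - \frac{V^{2}}{4}$)
$j{\left(D \right)} = - \frac{93}{4}$ ($j{\left(D \right)} = \frac{3}{4} - -12 - \frac{\left(-12\right)^{2}}{4} = \frac{3}{4} + 12 - 36 = - \frac{93}{4}$)
$\left(v{\left(148 \right)} - 274583\right) \left(o + j{\left(659 \right)}\right) = \left(4 - 274583\right) \left(-480996 - \frac{93}{4}\right) = \left(-274579\right) \left(- \frac{1924077}{4}\right) = \frac{528311138583}{4}$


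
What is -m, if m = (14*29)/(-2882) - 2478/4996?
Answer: 2292493/3599618 ≈ 0.63687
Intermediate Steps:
m = -2292493/3599618 (m = 406*(-1/2882) - 2478*1/4996 = -203/1441 - 1239/2498 = -2292493/3599618 ≈ -0.63687)
-m = -1*(-2292493/3599618) = 2292493/3599618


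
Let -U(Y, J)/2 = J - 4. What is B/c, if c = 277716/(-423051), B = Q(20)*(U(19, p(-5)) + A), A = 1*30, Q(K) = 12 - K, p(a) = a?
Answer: 13537632/23143 ≈ 584.96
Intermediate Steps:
U(Y, J) = 8 - 2*J (U(Y, J) = -2*(J - 4) = -2*(-4 + J) = 8 - 2*J)
A = 30
B = -384 (B = (12 - 1*20)*((8 - 2*(-5)) + 30) = (12 - 20)*((8 + 10) + 30) = -8*(18 + 30) = -8*48 = -384)
c = -92572/141017 (c = 277716*(-1/423051) = -92572/141017 ≈ -0.65646)
B/c = -384/(-92572/141017) = -384*(-141017/92572) = 13537632/23143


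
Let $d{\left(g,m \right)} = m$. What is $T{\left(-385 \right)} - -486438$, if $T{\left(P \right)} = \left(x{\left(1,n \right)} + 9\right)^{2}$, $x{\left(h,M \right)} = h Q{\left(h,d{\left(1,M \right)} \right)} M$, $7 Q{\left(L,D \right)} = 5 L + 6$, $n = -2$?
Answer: $\frac{23837143}{49} \approx 4.8647 \cdot 10^{5}$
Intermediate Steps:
$Q{\left(L,D \right)} = \frac{6}{7} + \frac{5 L}{7}$ ($Q{\left(L,D \right)} = \frac{5 L + 6}{7} = \frac{6 + 5 L}{7} = \frac{6}{7} + \frac{5 L}{7}$)
$x{\left(h,M \right)} = M h \left(\frac{6}{7} + \frac{5 h}{7}\right)$ ($x{\left(h,M \right)} = h \left(\frac{6}{7} + \frac{5 h}{7}\right) M = M h \left(\frac{6}{7} + \frac{5 h}{7}\right)$)
$T{\left(P \right)} = \frac{1681}{49}$ ($T{\left(P \right)} = \left(\frac{1}{7} \left(-2\right) 1 \left(6 + 5 \cdot 1\right) + 9\right)^{2} = \left(\frac{1}{7} \left(-2\right) 1 \left(6 + 5\right) + 9\right)^{2} = \left(\frac{1}{7} \left(-2\right) 1 \cdot 11 + 9\right)^{2} = \left(- \frac{22}{7} + 9\right)^{2} = \left(\frac{41}{7}\right)^{2} = \frac{1681}{49}$)
$T{\left(-385 \right)} - -486438 = \frac{1681}{49} - -486438 = \frac{1681}{49} + 486438 = \frac{23837143}{49}$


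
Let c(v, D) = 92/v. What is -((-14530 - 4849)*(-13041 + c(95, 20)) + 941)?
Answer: -24006852732/95 ≈ -2.5270e+8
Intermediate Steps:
-((-14530 - 4849)*(-13041 + c(95, 20)) + 941) = -((-14530 - 4849)*(-13041 + 92/95) + 941) = -(-19379*(-13041 + 92*(1/95)) + 941) = -(-19379*(-13041 + 92/95) + 941) = -(-19379*(-1238803/95) + 941) = -(24006763337/95 + 941) = -1*24006852732/95 = -24006852732/95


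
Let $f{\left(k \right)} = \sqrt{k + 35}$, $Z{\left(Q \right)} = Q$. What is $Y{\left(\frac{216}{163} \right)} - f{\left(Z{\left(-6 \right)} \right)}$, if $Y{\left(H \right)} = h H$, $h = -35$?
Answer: $- \frac{7560}{163} - \sqrt{29} \approx -51.766$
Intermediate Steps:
$f{\left(k \right)} = \sqrt{35 + k}$
$Y{\left(H \right)} = - 35 H$
$Y{\left(\frac{216}{163} \right)} - f{\left(Z{\left(-6 \right)} \right)} = - 35 \cdot \frac{216}{163} - \sqrt{35 - 6} = - 35 \cdot 216 \cdot \frac{1}{163} - \sqrt{29} = \left(-35\right) \frac{216}{163} - \sqrt{29} = - \frac{7560}{163} - \sqrt{29}$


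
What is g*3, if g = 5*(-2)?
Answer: -30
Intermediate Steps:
g = -10
g*3 = -10*3 = -30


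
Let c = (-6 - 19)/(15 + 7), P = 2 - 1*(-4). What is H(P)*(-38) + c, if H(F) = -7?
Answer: 5827/22 ≈ 264.86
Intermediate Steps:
P = 6 (P = 2 + 4 = 6)
c = -25/22 ≈ -1.1364
H(P)*(-38) + c = -7*(-38) - 25/22 = 266 - 25/22 = 5827/22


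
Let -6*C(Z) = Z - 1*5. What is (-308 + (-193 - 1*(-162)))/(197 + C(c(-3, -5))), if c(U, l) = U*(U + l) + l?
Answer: -1017/584 ≈ -1.7414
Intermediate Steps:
c(U, l) = l + U*(U + l)
C(Z) = 5/6 - Z/6 (C(Z) = -(Z - 1*5)/6 = -(Z - 5)/6 = -(-5 + Z)/6 = 5/6 - Z/6)
(-308 + (-193 - 1*(-162)))/(197 + C(c(-3, -5))) = (-308 + (-193 - 1*(-162)))/(197 + (5/6 - (-5 + (-3)**2 - 3*(-5))/6)) = (-308 + (-193 + 162))/(197 + (5/6 - (-5 + 9 + 15)/6)) = (-308 - 31)/(197 + (5/6 - 1/6*19)) = -339/(197 + (5/6 - 19/6)) = -339/(197 - 7/3) = -339/584/3 = -339*3/584 = -1017/584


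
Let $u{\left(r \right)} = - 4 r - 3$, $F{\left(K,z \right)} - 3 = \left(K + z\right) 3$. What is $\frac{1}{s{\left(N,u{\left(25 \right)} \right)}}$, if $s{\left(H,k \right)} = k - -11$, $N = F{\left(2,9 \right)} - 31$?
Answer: $- \frac{1}{92} \approx -0.01087$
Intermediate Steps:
$F{\left(K,z \right)} = 3 + 3 K + 3 z$ ($F{\left(K,z \right)} = 3 + \left(K + z\right) 3 = 3 + \left(3 K + 3 z\right) = 3 + 3 K + 3 z$)
$N = 5$ ($N = \left(3 + 3 \cdot 2 + 3 \cdot 9\right) - 31 = \left(3 + 6 + 27\right) - 31 = 36 - 31 = 5$)
$u{\left(r \right)} = -3 - 4 r$
$s{\left(H,k \right)} = 11 + k$ ($s{\left(H,k \right)} = k + 11 = 11 + k$)
$\frac{1}{s{\left(N,u{\left(25 \right)} \right)}} = \frac{1}{11 - 103} = \frac{1}{-92} = - \frac{1}{92}$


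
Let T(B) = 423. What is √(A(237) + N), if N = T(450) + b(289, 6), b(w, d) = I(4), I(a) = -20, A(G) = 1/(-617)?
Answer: 5*√6136682/617 ≈ 20.075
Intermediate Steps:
A(G) = -1/617
b(w, d) = -20
N = 403 (N = 423 - 20 = 403)
√(A(237) + N) = √(-1/617 + 403) = √(248650/617) = 5*√6136682/617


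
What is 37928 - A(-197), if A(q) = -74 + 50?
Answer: 37952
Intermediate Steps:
A(q) = -24
37928 - A(-197) = 37928 - 1*(-24) = 37928 + 24 = 37952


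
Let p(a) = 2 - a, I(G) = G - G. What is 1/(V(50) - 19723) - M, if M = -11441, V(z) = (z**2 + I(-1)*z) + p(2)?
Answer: 197048342/17223 ≈ 11441.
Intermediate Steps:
I(G) = 0
V(z) = z**2 (V(z) = (z**2 + 0*z) + (2 - 1*2) = (z**2 + 0) + (2 - 2) = z**2 + 0 = z**2)
1/(V(50) - 19723) - M = 1/(50**2 - 19723) - 1*(-11441) = 1/(2500 - 19723) + 11441 = 1/(-17223) + 11441 = -1/17223 + 11441 = 197048342/17223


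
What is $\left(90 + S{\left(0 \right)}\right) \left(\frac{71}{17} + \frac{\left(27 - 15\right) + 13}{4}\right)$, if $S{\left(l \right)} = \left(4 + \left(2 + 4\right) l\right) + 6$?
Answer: $\frac{17725}{17} \approx 1042.6$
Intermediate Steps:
$S{\left(l \right)} = 10 + 6 l$ ($S{\left(l \right)} = \left(4 + 6 l\right) + 6 = 10 + 6 l$)
$\left(90 + S{\left(0 \right)}\right) \left(\frac{71}{17} + \frac{\left(27 - 15\right) + 13}{4}\right) = \left(90 + \left(10 + 6 \cdot 0\right)\right) \left(\frac{71}{17} + \frac{\left(27 - 15\right) + 13}{4}\right) = \left(90 + \left(10 + 0\right)\right) \left(71 \cdot \frac{1}{17} + \left(12 + 13\right) \frac{1}{4}\right) = \left(90 + 10\right) \left(\frac{71}{17} + 25 \cdot \frac{1}{4}\right) = 100 \left(\frac{71}{17} + \frac{25}{4}\right) = 100 \cdot \frac{709}{68} = \frac{17725}{17}$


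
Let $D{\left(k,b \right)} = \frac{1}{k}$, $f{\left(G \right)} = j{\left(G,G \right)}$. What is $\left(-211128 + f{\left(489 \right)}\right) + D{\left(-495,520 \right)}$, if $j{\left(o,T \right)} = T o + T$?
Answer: $\frac{14098589}{495} \approx 28482.0$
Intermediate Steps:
$j{\left(o,T \right)} = T + T o$
$f{\left(G \right)} = G \left(1 + G\right)$
$\left(-211128 + f{\left(489 \right)}\right) + D{\left(-495,520 \right)} = \left(-211128 + 489 \left(1 + 489\right)\right) + \frac{1}{-495} = \left(-211128 + 489 \cdot 490\right) - \frac{1}{495} = \left(-211128 + 239610\right) - \frac{1}{495} = 28482 - \frac{1}{495} = \frac{14098589}{495}$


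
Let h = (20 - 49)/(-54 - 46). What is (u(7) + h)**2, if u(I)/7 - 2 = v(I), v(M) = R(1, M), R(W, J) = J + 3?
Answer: 71048041/10000 ≈ 7104.8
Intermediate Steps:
R(W, J) = 3 + J
v(M) = 3 + M
u(I) = 35 + 7*I (u(I) = 14 + 7*(3 + I) = 14 + (21 + 7*I) = 35 + 7*I)
h = 29/100 (h = -29/(-100) = -29*(-1/100) = 29/100 ≈ 0.29000)
(u(7) + h)**2 = ((35 + 7*7) + 29/100)**2 = ((35 + 49) + 29/100)**2 = (84 + 29/100)**2 = (8429/100)**2 = 71048041/10000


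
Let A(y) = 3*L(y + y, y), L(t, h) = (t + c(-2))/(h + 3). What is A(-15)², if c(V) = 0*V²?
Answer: 225/4 ≈ 56.250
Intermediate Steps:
c(V) = 0
L(t, h) = t/(3 + h) (L(t, h) = (t + 0)/(h + 3) = t/(3 + h))
A(y) = 6*y/(3 + y) (A(y) = 3*((y + y)/(3 + y)) = 3*((2*y)/(3 + y)) = 3*(2*y/(3 + y)) = 6*y/(3 + y))
A(-15)² = (6*(-15)/(3 - 15))² = (6*(-15)/(-12))² = (6*(-15)*(-1/12))² = (15/2)² = 225/4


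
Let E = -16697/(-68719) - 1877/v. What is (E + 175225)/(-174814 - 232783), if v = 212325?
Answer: -2556669630706837/5947150686444975 ≈ -0.42990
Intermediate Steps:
E = 3416204962/14590761675 (E = -16697/(-68719) - 1877/212325 = -16697*(-1/68719) - 1877*1/212325 = 16697/68719 - 1877/212325 = 3416204962/14590761675 ≈ 0.23413)
(E + 175225)/(-174814 - 232783) = (3416204962/14590761675 + 175225)/(-174814 - 232783) = (2556669630706837/14590761675)/(-407597) = (2556669630706837/14590761675)*(-1/407597) = -2556669630706837/5947150686444975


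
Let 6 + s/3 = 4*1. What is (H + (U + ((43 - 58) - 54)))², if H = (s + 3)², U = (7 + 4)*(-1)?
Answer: 5041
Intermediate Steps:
s = -6 (s = -18 + 3*(4*1) = -18 + 3*4 = -18 + 12 = -6)
U = -11 (U = 11*(-1) = -11)
H = 9 (H = (-6 + 3)² = (-3)² = 9)
(H + (U + ((43 - 58) - 54)))² = (9 + (-11 + ((43 - 58) - 54)))² = (9 + (-11 + (-15 - 54)))² = (9 + (-11 - 69))² = (9 - 80)² = (-71)² = 5041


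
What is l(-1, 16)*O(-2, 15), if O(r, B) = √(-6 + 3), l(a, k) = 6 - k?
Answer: -10*I*√3 ≈ -17.32*I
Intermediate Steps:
O(r, B) = I*√3 (O(r, B) = √(-3) = I*√3)
l(-1, 16)*O(-2, 15) = (6 - 1*16)*(I*√3) = (6 - 16)*(I*√3) = -10*I*√3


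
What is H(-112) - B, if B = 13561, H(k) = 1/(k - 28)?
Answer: -1898541/140 ≈ -13561.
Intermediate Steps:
H(k) = 1/(-28 + k)
H(-112) - B = 1/(-28 - 112) - 1*13561 = 1/(-140) - 13561 = -1/140 - 13561 = -1898541/140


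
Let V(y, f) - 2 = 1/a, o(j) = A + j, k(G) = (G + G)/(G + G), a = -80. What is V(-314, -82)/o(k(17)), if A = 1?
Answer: 159/160 ≈ 0.99375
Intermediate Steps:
k(G) = 1 (k(G) = (2*G)/((2*G)) = (2*G)*(1/(2*G)) = 1)
o(j) = 1 + j
V(y, f) = 159/80 (V(y, f) = 2 + 1/(-80) = 2 - 1/80 = 159/80)
V(-314, -82)/o(k(17)) = 159/(80*(1 + 1)) = (159/80)/2 = (159/80)*(1/2) = 159/160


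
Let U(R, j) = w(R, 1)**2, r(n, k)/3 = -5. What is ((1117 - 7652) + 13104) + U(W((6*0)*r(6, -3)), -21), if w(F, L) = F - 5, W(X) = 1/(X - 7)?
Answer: 323177/49 ≈ 6595.4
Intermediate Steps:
r(n, k) = -15 (r(n, k) = 3*(-5) = -15)
W(X) = 1/(-7 + X)
w(F, L) = -5 + F
U(R, j) = (-5 + R)**2
((1117 - 7652) + 13104) + U(W((6*0)*r(6, -3)), -21) = ((1117 - 7652) + 13104) + (-5 + 1/(-7 + (6*0)*(-15)))**2 = (-6535 + 13104) + (-5 + 1/(-7 + 0*(-15)))**2 = 6569 + (-5 + 1/(-7 + 0))**2 = 6569 + (-5 + 1/(-7))**2 = 6569 + (-5 - 1/7)**2 = 6569 + (-36/7)**2 = 6569 + 1296/49 = 323177/49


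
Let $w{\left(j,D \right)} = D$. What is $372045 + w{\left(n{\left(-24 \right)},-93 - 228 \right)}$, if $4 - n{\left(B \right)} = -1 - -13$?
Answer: $371724$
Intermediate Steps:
$n{\left(B \right)} = -8$ ($n{\left(B \right)} = 4 - \left(-1 - -13\right) = 4 - \left(-1 + 13\right) = 4 - 12 = -8$)
$372045 + w{\left(n{\left(-24 \right)},-93 - 228 \right)} = 372045 - 321 = 371724$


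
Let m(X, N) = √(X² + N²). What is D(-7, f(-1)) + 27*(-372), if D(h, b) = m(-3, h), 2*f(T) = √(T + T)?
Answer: -10044 + √58 ≈ -10036.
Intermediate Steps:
f(T) = √2*√T/2 (f(T) = √(T + T)/2 = √(2*T)/2 = (√2*√T)/2 = √2*√T/2)
m(X, N) = √(N² + X²)
D(h, b) = √(9 + h²) (D(h, b) = √(h² + (-3)²) = √(h² + 9) = √(9 + h²))
D(-7, f(-1)) + 27*(-372) = √(9 + (-7)²) + 27*(-372) = √(9 + 49) - 10044 = √58 - 10044 = -10044 + √58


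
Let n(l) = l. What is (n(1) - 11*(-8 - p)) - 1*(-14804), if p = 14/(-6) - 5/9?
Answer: 133751/9 ≈ 14861.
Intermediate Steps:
p = -26/9 (p = 14*(-⅙) - 5*⅑ = -7/3 - 5/9 = -26/9 ≈ -2.8889)
(n(1) - 11*(-8 - p)) - 1*(-14804) = (1 - 11*(-8 - 1*(-26/9))) - 1*(-14804) = (1 - 11*(-8 + 26/9)) + 14804 = (1 - 11*(-46/9)) + 14804 = (1 + 506/9) + 14804 = 515/9 + 14804 = 133751/9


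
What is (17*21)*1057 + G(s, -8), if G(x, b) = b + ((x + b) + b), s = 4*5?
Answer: 377345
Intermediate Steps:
s = 20
G(x, b) = x + 3*b (G(x, b) = b + ((b + x) + b) = b + (x + 2*b) = x + 3*b)
(17*21)*1057 + G(s, -8) = (17*21)*1057 + (20 + 3*(-8)) = 357*1057 + (20 - 24) = 377349 - 4 = 377345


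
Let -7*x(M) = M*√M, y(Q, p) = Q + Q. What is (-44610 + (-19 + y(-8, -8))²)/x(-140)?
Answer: 8677*I*√35/280 ≈ 183.33*I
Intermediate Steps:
y(Q, p) = 2*Q
x(M) = -M^(3/2)/7 (x(M) = -M*√M/7 = -M^(3/2)/7)
(-44610 + (-19 + y(-8, -8))²)/x(-140) = (-44610 + (-19 + 2*(-8))²)/((-(-40)*I*√35)) = (-44610 + (-19 - 16)²)/((-(-40)*I*√35)) = (-44610 + (-35)²)/((40*I*√35)) = (-44610 + 1225)*(-I*√35/1400) = -(-8677)*I*√35/280 = 8677*I*√35/280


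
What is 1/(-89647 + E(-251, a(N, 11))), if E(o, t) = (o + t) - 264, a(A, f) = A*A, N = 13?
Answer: -1/89993 ≈ -1.1112e-5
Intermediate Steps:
a(A, f) = A**2
E(o, t) = -264 + o + t
1/(-89647 + E(-251, a(N, 11))) = 1/(-89647 + (-264 - 251 + 13**2)) = 1/(-89647 + (-264 - 251 + 169)) = 1/(-89647 - 346) = 1/(-89993) = -1/89993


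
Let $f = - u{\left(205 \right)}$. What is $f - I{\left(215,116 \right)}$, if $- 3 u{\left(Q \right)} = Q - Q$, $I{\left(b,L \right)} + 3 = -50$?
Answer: $53$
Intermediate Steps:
$I{\left(b,L \right)} = -53$ ($I{\left(b,L \right)} = -3 - 50 = -53$)
$u{\left(Q \right)} = 0$ ($u{\left(Q \right)} = - \frac{Q - Q}{3} = \left(- \frac{1}{3}\right) 0 = 0$)
$f = 0$ ($f = \left(-1\right) 0 = 0$)
$f - I{\left(215,116 \right)} = 0 - -53 = 0 + 53 = 53$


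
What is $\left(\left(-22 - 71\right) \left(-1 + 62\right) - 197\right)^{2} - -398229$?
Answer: $34855129$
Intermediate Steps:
$\left(\left(-22 - 71\right) \left(-1 + 62\right) - 197\right)^{2} - -398229 = \left(\left(-93\right) 61 - 197\right)^{2} + 398229 = \left(-5673 - 197\right)^{2} + 398229 = \left(-5870\right)^{2} + 398229 = 34456900 + 398229 = 34855129$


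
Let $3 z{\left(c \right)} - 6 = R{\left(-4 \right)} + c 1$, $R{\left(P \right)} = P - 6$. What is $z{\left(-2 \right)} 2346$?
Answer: $-4692$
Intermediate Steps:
$R{\left(P \right)} = -6 + P$ ($R{\left(P \right)} = P - 6 = -6 + P$)
$z{\left(c \right)} = - \frac{4}{3} + \frac{c}{3}$ ($z{\left(c \right)} = 2 + \frac{\left(-6 - 4\right) + c 1}{3} = 2 + \frac{-10 + c}{3} = 2 + \left(- \frac{10}{3} + \frac{c}{3}\right) = - \frac{4}{3} + \frac{c}{3}$)
$z{\left(-2 \right)} 2346 = \left(- \frac{4}{3} + \frac{1}{3} \left(-2\right)\right) 2346 = \left(- \frac{4}{3} - \frac{2}{3}\right) 2346 = \left(-2\right) 2346 = -4692$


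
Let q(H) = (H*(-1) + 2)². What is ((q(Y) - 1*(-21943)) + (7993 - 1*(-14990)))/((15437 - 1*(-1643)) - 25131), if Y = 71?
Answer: -49687/8051 ≈ -6.1715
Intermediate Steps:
q(H) = (2 - H)² (q(H) = (-H + 2)² = (2 - H)²)
((q(Y) - 1*(-21943)) + (7993 - 1*(-14990)))/((15437 - 1*(-1643)) - 25131) = (((-2 + 71)² - 1*(-21943)) + (7993 - 1*(-14990)))/((15437 - 1*(-1643)) - 25131) = ((69² + 21943) + (7993 + 14990))/((15437 + 1643) - 25131) = ((4761 + 21943) + 22983)/(17080 - 25131) = (26704 + 22983)/(-8051) = 49687*(-1/8051) = -49687/8051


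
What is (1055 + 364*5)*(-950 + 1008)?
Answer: 166750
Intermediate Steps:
(1055 + 364*5)*(-950 + 1008) = (1055 + 1820)*58 = 2875*58 = 166750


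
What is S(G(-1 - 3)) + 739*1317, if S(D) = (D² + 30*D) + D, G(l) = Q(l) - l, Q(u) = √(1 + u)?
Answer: 973400 + 39*I*√3 ≈ 9.734e+5 + 67.55*I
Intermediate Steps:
G(l) = √(1 + l) - l
S(D) = D² + 31*D
S(G(-1 - 3)) + 739*1317 = (√(1 + (-1 - 3)) - (-1 - 3))*(31 + (√(1 + (-1 - 3)) - (-1 - 3))) + 739*1317 = (√(1 - 4) - 1*(-4))*(31 + (√(1 - 4) - 1*(-4))) + 973263 = (√(-3) + 4)*(31 + (√(-3) + 4)) + 973263 = (I*√3 + 4)*(31 + (I*√3 + 4)) + 973263 = (4 + I*√3)*(31 + (4 + I*√3)) + 973263 = (4 + I*√3)*(35 + I*√3) + 973263 = 973263 + (4 + I*√3)*(35 + I*√3)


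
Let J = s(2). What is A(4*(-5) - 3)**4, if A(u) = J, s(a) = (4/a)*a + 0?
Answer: 256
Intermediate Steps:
s(a) = 4 (s(a) = 4 + 0 = 4)
J = 4
A(u) = 4
A(4*(-5) - 3)**4 = 4**4 = 256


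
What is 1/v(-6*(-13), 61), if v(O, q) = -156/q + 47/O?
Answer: -4758/9301 ≈ -0.51156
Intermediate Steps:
1/v(-6*(-13), 61) = 1/(-156/61 + 47/((-6*(-13)))) = 1/(-156*1/61 + 47/78) = 1/(-156/61 + 47*(1/78)) = 1/(-156/61 + 47/78) = 1/(-9301/4758) = -4758/9301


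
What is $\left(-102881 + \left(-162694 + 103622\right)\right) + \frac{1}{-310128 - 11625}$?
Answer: $- \frac{52108863610}{321753} \approx -1.6195 \cdot 10^{5}$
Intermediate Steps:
$\left(-102881 + \left(-162694 + 103622\right)\right) + \frac{1}{-310128 - 11625} = \left(-102881 - 59072\right) + \frac{1}{-310128 - 11625} = -161953 + \frac{1}{-321753} = -161953 - \frac{1}{321753} = - \frac{52108863610}{321753}$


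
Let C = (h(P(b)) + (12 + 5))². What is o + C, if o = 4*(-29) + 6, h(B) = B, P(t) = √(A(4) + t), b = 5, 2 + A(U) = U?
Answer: 186 + 34*√7 ≈ 275.96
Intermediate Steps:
A(U) = -2 + U
P(t) = √(2 + t) (P(t) = √((-2 + 4) + t) = √(2 + t))
C = (17 + √7)² (C = (√(2 + 5) + (12 + 5))² = (√7 + 17)² = (17 + √7)² ≈ 385.96)
o = -110 (o = -116 + 6 = -110)
o + C = -110 + (17 + √7)²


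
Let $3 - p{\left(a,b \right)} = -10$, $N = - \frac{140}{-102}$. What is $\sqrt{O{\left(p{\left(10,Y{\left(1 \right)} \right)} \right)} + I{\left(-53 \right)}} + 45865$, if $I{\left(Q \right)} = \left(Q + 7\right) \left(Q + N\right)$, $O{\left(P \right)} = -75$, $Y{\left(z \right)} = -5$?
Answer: $45865 + \frac{\sqrt{5981943}}{51} \approx 45913.0$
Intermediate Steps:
$N = \frac{70}{51}$ ($N = \left(-140\right) \left(- \frac{1}{102}\right) = \frac{70}{51} \approx 1.3725$)
$p{\left(a,b \right)} = 13$ ($p{\left(a,b \right)} = 3 - -10 = 3 + 10 = 13$)
$I{\left(Q \right)} = \left(7 + Q\right) \left(\frac{70}{51} + Q\right)$ ($I{\left(Q \right)} = \left(Q + 7\right) \left(Q + \frac{70}{51}\right) = \left(7 + Q\right) \left(\frac{70}{51} + Q\right)$)
$\sqrt{O{\left(p{\left(10,Y{\left(1 \right)} \right)} \right)} + I{\left(-53 \right)}} + 45865 = \sqrt{-75 + \left(\frac{490}{51} + \left(-53\right)^{2} + \frac{427}{51} \left(-53\right)\right)} + 45865 = \sqrt{-75 + \left(\frac{490}{51} + 2809 - \frac{22631}{51}\right)} + 45865 = \sqrt{-75 + \frac{121118}{51}} + 45865 = \sqrt{\frac{117293}{51}} + 45865 = \frac{\sqrt{5981943}}{51} + 45865 = 45865 + \frac{\sqrt{5981943}}{51}$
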